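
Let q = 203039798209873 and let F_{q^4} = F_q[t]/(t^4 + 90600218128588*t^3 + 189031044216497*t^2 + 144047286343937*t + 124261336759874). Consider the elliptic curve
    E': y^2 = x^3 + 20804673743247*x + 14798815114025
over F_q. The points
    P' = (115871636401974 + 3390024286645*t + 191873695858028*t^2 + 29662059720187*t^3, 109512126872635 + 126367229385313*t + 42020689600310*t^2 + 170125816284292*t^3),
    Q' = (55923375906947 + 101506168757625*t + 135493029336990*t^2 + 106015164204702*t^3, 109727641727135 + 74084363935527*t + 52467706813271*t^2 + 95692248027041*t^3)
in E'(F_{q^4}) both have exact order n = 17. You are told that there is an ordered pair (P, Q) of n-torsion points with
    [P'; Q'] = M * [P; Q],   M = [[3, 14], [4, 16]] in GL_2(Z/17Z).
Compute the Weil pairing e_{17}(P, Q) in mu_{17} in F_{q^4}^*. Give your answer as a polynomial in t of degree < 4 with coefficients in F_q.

154768566417479 + 200386639291829*t + 61880785147761*t^2 + 101939505402409*t^3

e_{17}(aP+bQ,cP+dQ) = e_{17}(P,Q)^(ad-bc); with (a,b,c,d)=(3,14,4,16) this gives the det-17 law.
Hence e(P,Q) = e(P',Q')^{2} where 2 = 9^{-1} mod 17.
5-bit Miller (10001) on E'/F_{203039798209873} with a'=20804673743247, b'=14798815114025: accumulate tangent/chord ratios at Q'+S and P'+S'.
e_{17}(P',Q') = 34175309577519 + 64495950403388*t + 167345167769191*t^2 + 75978669703846*t^3.
Hence e(P,Q) = 154768566417479 + 200386639291829*t + 61880785147761*t^2 + 101939505402409*t^3 in F_{203039798209873^4}^*.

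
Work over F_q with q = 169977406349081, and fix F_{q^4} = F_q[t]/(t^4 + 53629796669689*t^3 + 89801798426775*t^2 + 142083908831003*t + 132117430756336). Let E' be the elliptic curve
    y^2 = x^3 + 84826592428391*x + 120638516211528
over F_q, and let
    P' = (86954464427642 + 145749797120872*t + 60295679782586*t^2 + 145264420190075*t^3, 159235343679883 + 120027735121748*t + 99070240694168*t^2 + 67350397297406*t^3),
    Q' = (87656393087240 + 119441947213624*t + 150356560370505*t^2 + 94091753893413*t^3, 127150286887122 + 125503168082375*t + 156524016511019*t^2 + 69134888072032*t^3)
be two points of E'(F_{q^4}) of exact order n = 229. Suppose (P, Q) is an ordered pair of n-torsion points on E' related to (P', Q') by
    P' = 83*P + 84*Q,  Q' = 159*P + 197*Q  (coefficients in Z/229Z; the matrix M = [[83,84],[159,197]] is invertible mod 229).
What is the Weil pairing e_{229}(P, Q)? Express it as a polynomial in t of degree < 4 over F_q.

155331416180367 + 70895946840767*t + 51387069372365*t^2 + 53143920001236*t^3

e_{229} is bilinear + alternating on E[229], so e_{229}(83*P + 84*Q, 159*P + 197*Q) = e_{229}(P,Q)^(83*197-84*159).
83*197 - 84*159 = 2995; reduced mod 229: det = 18, inverse 140.
Miller loop for e_{229} over F_{169977406349081^4}: bits of 229 = 11100101; 7 double steps + 4 add steps, l/v at each.
f_P(D_Q)/f_Q(D_P) = 20116971699659 + 103505541048156*t + 6646145036418*t^2 + 141684410715951*t^3.
Raise to 140: e(P,Q) = 155331416180367 + 70895946840767*t + 51387069372365*t^2 + 53143920001236*t^3 in mu_{229}.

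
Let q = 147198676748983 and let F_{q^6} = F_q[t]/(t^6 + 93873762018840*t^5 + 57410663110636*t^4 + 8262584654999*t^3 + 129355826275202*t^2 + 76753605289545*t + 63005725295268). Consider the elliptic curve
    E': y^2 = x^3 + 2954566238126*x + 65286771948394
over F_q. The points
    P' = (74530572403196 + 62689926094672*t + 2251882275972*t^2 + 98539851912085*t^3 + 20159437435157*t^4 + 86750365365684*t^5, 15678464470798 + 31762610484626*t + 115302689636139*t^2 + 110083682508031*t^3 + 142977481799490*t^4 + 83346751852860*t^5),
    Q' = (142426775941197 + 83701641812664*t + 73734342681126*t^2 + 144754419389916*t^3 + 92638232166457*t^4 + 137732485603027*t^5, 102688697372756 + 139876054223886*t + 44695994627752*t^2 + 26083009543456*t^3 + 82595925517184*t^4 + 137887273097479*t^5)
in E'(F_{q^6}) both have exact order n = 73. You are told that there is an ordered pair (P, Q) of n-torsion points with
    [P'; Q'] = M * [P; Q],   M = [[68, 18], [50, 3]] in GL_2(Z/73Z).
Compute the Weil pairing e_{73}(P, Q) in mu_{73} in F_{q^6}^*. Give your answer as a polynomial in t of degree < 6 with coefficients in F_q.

e_{73}(aP+bQ,cP+dQ) = e_{73}(P,Q)^(ad-bc); with (a,b,c,d)=(68,18,50,3) this gives the det-73 law.
Inverting 34 mod 73: 58. Thus e_{73}(P,Q) = e(P',Q')^{58}.
Run Miller on y^2=x^3+2954566238126*x+65286771948394 over F_{147198676748983}: ladder 1001001 (7 bits); e = f_P(D_Q)/f_Q(D_P).
Miller gives e_{73}(P',Q') = 137350070997427 + 23944472670339*t + 16076842831472*t^2 + 98077584425602*t^3 + 57057945983069*t^4 + 74431370918683*t^5 in F_{147198676748983^6}.
(137350070997427 + 23944472670339*t + 16076842831472*t^2 + 98077584425602*t^3 + 57057945983069*t^4 + 74431370918683*t^5)^{58} mod (147198676748983,f) = 55313829702876 + 127343055512540*t + 144313963068261*t^2 + 86753187050206*t^3 + 96266264397450*t^4 + 91905345198322*t^5.

55313829702876 + 127343055512540*t + 144313963068261*t^2 + 86753187050206*t^3 + 96266264397450*t^4 + 91905345198322*t^5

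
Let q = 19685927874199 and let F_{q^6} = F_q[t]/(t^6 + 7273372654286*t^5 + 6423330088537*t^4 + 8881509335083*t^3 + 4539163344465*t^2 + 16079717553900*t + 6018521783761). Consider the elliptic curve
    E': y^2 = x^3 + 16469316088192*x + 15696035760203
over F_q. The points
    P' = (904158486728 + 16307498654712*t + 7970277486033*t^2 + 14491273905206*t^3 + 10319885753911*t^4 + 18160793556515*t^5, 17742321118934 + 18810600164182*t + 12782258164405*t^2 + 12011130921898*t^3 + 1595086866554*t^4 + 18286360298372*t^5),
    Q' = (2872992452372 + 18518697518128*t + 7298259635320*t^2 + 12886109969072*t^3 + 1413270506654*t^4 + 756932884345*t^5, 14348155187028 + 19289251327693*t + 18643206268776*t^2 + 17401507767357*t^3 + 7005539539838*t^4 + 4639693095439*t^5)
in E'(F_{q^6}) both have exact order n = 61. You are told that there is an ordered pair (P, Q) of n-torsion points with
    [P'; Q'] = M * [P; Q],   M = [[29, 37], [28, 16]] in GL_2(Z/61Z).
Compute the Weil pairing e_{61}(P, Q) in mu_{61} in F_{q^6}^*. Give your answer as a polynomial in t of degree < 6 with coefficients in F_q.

Under M = [[29,37],[28,16]] in GL_2(Z/61), e_{61}(P',Q') = e_{61}(P,Q)^(29*16-37*28 mod 61).
So e_{61}(P,Q) = e_{61}(P',Q')^{53}, since 38*53 = 1 mod 61.
Build f_{61,P'} and f_{61,Q'} via the 6-bit ladder of 61=111101_2; evaluate at shifted divisors; quotient in F_{19685927874199^6}.
The quotient is 5648125499738 + 4870608563020*t + 8224472003129*t^2 + 19572690184912*t^3 + 7637802653652*t^4 + 17381624455497*t^5.
Hence e(P,Q) = 4773191000222 + 2641476262587*t + 7387792535005*t^2 + 1384500633209*t^3 + 13427251642161*t^4 + 5295334186645*t^5 in F_{19685927874199^6}^*.

4773191000222 + 2641476262587*t + 7387792535005*t^2 + 1384500633209*t^3 + 13427251642161*t^4 + 5295334186645*t^5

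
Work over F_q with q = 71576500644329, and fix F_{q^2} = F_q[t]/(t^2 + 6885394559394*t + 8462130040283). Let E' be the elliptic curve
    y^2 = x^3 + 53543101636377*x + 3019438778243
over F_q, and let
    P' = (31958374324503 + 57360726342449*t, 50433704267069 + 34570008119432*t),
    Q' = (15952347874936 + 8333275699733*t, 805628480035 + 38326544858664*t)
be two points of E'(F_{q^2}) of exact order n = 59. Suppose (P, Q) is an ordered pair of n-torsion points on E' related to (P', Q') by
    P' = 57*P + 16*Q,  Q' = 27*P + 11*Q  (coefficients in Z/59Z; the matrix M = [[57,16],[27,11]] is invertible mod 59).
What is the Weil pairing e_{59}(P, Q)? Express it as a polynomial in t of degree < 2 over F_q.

1622538577298 + 65284213134322*t

Under M = [[57,16],[27,11]] in GL_2(Z/59), e_{59}(P',Q') = e_{59}(P,Q)^(57*11-16*27 mod 59).
Hence e(P,Q) = e(P',Q')^{23} where 23 = 18^{-1} mod 59.
Miller loop for e_{59} over F_{71576500644329^2}: bits of 59 = 111011; 5 double steps + 4 add steps, l/v at each.
So e_{59}(P',Q') = 15354312552700 + 52282752079091*t.
(15354312552700 + 52282752079091*t)^{23} mod (71576500644329,f) = 1622538577298 + 65284213134322*t.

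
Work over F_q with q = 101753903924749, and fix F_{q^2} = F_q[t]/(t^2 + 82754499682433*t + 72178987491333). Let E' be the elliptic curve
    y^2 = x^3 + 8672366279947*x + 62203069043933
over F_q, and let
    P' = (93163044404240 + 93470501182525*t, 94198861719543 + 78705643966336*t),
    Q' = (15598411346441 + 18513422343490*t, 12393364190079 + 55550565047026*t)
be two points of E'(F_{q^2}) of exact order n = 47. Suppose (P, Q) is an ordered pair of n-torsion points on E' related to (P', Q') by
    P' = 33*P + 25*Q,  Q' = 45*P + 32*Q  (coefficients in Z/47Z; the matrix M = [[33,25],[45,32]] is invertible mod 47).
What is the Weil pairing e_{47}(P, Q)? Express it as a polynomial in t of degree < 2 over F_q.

9914836048685 + 53744027852557*t

Since e_{47}(P,P)=e_{47}(Q,Q)=1 and e_{47}(Q,P)=e_{47}(P,Q)^{-1}, expanding e_{47}(33*P + 25*Q,45*P + 32*Q) leaves e(P,Q)^det(M).
33*32 - 25*45 = -69; reduced mod 47: det = 25, inverse 32.
6-bit Miller (101111) on E'/F_{101753903924749} with a'=8672366279947, b'=62203069043933: accumulate tangent/chord ratios at Q'+S and P'+S'.
So e_{47}(P',Q') = 9298354714682 + 85520752093631*t.
Finally e_{47}(P,Q) = 9914836048685 + 53744027852557*t.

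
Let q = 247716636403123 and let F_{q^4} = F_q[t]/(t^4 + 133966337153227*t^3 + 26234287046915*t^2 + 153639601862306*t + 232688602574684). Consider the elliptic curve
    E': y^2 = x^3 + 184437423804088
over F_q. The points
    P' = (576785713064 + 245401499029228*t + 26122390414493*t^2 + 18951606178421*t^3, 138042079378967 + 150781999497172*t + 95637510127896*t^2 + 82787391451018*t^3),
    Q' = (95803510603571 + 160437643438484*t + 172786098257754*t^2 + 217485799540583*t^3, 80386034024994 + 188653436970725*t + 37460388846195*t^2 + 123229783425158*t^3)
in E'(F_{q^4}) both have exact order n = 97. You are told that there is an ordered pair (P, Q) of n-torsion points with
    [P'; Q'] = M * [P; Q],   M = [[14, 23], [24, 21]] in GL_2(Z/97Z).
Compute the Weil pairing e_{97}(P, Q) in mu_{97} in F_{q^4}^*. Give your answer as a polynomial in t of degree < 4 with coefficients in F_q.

44306639337806 + 215378775706099*t + 238346957277128*t^2 + 191906840224218*t^3

Alternating bilinearity on E[97] (values in mu_{97} in F_{247716636403123^4}) gives e(P',Q') = e(P,Q)^det(M).
det M = 14*21 - 23*24 = -258 = 33 (mod 97); 33^{-1} = 50 (mod 97).
Run Miller on y^2=x^3+184437423804088 over F_{247716636403123}: ladder 1100001 (7 bits); e = f_P(D_Q)/f_Q(D_P).
f_P(D_Q)/f_Q(D_P) = 101170709904668 + 11799627502784*t + 87859423977992*t^2 + 70795196178322*t^3.
Thus e_{97}(P,Q) = 44306639337806 + 215378775706099*t + 238346957277128*t^2 + 191906840224218*t^3.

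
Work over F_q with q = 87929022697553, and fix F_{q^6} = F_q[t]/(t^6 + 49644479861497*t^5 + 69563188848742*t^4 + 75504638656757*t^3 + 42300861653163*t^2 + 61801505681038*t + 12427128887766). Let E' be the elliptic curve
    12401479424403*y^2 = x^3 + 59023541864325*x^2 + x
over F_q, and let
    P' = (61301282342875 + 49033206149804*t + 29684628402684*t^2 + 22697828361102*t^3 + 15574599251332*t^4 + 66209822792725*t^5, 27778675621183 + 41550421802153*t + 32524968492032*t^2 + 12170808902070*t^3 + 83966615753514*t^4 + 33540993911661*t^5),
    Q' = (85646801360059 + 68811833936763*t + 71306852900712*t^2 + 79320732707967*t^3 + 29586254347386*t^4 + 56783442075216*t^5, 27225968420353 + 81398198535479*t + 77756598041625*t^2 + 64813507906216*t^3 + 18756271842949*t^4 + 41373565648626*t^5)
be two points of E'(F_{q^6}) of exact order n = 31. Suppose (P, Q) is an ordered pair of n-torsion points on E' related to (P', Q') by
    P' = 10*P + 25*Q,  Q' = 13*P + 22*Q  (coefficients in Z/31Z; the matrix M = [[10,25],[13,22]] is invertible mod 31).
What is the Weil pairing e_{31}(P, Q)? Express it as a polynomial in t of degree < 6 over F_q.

e_{31} is bilinear + alternating on E[31], so e_{31}(10*P + 25*Q, 13*P + 22*Q) = e_{31}(P,Q)^(10*22-25*13).
Hence e(P,Q) = e(P',Q')^{18} where 18 = 19^{-1} mod 31.
Set x_W=4472830104626*u+63945075518171, y_W=4472830104626*v; then E': y_W^2=x_W^3+85328983959121*x_W+18366683990642.
Run Miller on y^2=x^3+85328983959121*x+18366683990642 over F_{87929022697553}: ladder 11111 (5 bits); e = f_P(D_Q)/f_Q(D_P).
e_{31}(P',Q') = 67640429229298 + 40738101499433*t + 59915401945382*t^2 + 58770499702103*t^3 + 33399483564230*t^4 + 28972749810991*t^5.
(67640429229298 + 40738101499433*t + 59915401945382*t^2 + 58770499702103*t^3 + 33399483564230*t^4 + 28972749810991*t^5)^{18} mod (87929022697553,f) = 26351797204549 + 50157047118092*t + 5182429616907*t^2 + 26387926683006*t^3 + 32466808204453*t^4 + 32449555392440*t^5.

26351797204549 + 50157047118092*t + 5182429616907*t^2 + 26387926683006*t^3 + 32466808204453*t^4 + 32449555392440*t^5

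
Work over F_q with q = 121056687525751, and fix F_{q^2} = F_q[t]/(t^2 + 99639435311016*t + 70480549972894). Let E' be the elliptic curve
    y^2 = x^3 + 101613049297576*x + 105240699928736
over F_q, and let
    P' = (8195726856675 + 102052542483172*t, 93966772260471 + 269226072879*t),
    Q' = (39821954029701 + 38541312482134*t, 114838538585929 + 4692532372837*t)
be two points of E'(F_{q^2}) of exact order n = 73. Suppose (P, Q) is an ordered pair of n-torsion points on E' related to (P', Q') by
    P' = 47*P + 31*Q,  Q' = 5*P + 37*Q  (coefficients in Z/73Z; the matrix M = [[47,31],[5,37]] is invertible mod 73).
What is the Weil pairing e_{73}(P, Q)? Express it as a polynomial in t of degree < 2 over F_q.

2966314000586 + 78275189148895*t

Under M = [[47,31],[5,37]] in GL_2(Z/73), e_{73}(P',Q') = e_{73}(P,Q)^(47*37-31*5 mod 73).
Inverting 51 mod 73: 63. Thus e_{73}(P,Q) = e(P',Q')^{63}.
Build f_{73,P'} and f_{73,Q'} via the 7-bit ladder of 73=1001001_2; evaluate at shifted divisors; quotient in F_{121056687525751^2}.
Miller gives e_{73}(P',Q') = 60642802503116 + 32131320842195*t in F_{121056687525751^2}.
Thus e_{73}(P,Q) = 2966314000586 + 78275189148895*t.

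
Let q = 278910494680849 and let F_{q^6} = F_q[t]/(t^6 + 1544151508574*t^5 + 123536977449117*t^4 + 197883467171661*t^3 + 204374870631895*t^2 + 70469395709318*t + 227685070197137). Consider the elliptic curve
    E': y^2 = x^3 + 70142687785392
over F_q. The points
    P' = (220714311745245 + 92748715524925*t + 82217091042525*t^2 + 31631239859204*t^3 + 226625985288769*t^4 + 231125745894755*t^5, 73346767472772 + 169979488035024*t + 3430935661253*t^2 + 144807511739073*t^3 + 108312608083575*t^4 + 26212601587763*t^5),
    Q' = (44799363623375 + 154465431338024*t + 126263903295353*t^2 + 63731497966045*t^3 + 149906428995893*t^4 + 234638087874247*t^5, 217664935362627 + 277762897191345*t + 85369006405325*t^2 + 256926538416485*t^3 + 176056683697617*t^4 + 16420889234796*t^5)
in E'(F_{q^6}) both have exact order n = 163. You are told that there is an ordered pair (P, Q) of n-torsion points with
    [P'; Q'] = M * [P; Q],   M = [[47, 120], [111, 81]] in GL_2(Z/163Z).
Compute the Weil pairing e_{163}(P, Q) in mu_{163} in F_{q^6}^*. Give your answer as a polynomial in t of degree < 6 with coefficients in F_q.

196156048606394 + 53089761171741*t + 51941489713942*t^2 + 172516425331211*t^3 + 130832427187555*t^4 + 240503001545634*t^5

e_{163}(aP+bQ,cP+dQ) = e_{163}(P,Q)^(ad-bc); with (a,b,c,d)=(47,120,111,81) this gives the det-163 law.
det M = 47*81 - 120*111 = -9513 = 104 (mod 163); 104^{-1} = 58 (mod 163).
Double-and-add over 10100011: 8-1 doublings, 4-1 additions; each step l_{T,T}/v_{2T} or l_{T,P'}/v at Q'+S for random S.
Miller gives e_{163}(P',Q') = 81802935510931 + 138986152656090*t + 176552859583661*t^2 + 23718179964334*t^3 + 74726092657430*t^4 + 214755950737810*t^5 in F_{278910494680849^6}.
Raise to 58: e(P,Q) = 196156048606394 + 53089761171741*t + 51941489713942*t^2 + 172516425331211*t^3 + 130832427187555*t^4 + 240503001545634*t^5 in mu_{163}.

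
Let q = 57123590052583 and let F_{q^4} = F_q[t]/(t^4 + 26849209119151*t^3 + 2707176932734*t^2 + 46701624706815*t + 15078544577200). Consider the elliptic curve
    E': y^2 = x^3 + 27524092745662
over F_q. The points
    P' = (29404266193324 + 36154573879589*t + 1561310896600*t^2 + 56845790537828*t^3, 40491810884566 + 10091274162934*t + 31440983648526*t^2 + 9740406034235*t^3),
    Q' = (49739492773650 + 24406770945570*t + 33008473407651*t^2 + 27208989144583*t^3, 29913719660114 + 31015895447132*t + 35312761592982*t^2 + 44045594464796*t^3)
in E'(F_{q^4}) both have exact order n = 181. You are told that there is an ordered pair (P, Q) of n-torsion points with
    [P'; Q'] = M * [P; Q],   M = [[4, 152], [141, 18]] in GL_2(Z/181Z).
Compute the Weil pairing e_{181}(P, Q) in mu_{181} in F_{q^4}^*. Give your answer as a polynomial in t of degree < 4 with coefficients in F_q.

10229861463344 + 10256942010282*t + 36364800362500*t^2 + 50249958829056*t^3

e_{181} is bilinear + alternating on E[181], so e_{181}(4*P + 152*Q, 141*P + 18*Q) = e_{181}(P,Q)^(4*18-152*141).
Hence e(P,Q) = e(P',Q')^{90} where 90 = 179^{-1} mod 181.
Build f_{181,P'} and f_{181,Q'} via the 8-bit ladder of 181=10110101_2; evaluate at shifted divisors; quotient in F_{57123590052583^4}.
Miller gives e_{181}(P',Q') = 25489754442063 + 21471949426614*t + 27692242130085*t^2 + 17229576453192*t^3 in F_{57123590052583^4}.
(25489754442063 + 21471949426614*t + 27692242130085*t^2 + 17229576453192*t^3)^{90} mod (57123590052583,f) = 10229861463344 + 10256942010282*t + 36364800362500*t^2 + 50249958829056*t^3.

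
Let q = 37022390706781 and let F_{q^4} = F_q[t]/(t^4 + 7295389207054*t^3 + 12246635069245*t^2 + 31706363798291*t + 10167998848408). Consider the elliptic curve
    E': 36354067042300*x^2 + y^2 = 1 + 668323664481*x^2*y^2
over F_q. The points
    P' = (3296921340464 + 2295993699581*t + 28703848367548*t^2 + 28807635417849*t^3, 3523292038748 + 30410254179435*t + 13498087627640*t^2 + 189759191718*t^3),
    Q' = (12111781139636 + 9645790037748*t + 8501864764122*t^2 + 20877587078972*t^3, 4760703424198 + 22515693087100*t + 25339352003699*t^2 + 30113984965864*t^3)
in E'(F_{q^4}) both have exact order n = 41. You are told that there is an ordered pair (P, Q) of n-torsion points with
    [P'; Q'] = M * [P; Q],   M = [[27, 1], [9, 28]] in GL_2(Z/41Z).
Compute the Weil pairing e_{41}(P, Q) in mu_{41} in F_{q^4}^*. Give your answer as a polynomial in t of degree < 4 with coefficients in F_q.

20132732260634 + 3448404035146*t + 24265756369612*t^2 + 20209570725767*t^3

e_{41} is bilinear + alternating on E[41], so e_{41}(27*P + 1*Q, 9*P + 28*Q) = e_{41}(P,Q)^(27*28-1*9).
det M = 27*28 - 1*9 = 747 = 9 (mod 41); 9^{-1} = 32 (mod 41).
Map (x,y)_Ed via u=(1+y)/(1-y), v=(1+y)/((1-y)x) to Montgomery A=0,B=7060729569316; then to (a',b')=(9554779688143,0).
Build f_{41,P'} and f_{41,Q'} via the 6-bit ladder of 41=101001_2; evaluate at shifted divisors; quotient in F_{37022390706781^4}.
So e_{41}(P',Q') = 13533555708170 + 9693770940143*t + 16825928659521*t^2 + 23384552183116*t^3.
Thus e_{41}(P,Q) = 20132732260634 + 3448404035146*t + 24265756369612*t^2 + 20209570725767*t^3.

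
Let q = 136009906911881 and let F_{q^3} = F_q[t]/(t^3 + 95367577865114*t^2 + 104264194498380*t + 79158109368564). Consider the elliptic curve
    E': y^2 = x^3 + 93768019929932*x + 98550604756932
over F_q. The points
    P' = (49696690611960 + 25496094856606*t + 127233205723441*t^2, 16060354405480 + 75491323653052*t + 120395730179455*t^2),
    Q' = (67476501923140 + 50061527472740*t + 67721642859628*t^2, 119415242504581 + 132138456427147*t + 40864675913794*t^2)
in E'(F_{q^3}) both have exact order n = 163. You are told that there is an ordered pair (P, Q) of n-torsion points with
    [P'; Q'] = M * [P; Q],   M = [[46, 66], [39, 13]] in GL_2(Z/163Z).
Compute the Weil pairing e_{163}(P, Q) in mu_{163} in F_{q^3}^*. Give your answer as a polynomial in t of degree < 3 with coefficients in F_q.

The 163-Weil pairing on E[163] over F_{136009906911881} is alternating-bilinear: e_{163}(P',Q') = e_{163}(P,Q)^det(M).
det(M) mod 163 = 143; its inverse in (Z/163)^* is 57 (check: 143*57 mod 163 = 1).
8-bit Miller (10100011) on E'/F_{136009906911881} with a'=93768019929932, b'=98550604756932: accumulate tangent/chord ratios at Q'+S and P'+S'.
Result: e(P',Q') = 72812883309515 + 53152008721760*t + 121259367711792*t^2.
Hence e(P,Q) = 74454542365644 + 99205483449915*t + 42955146185748*t^2 in F_{136009906911881^3}^*.

74454542365644 + 99205483449915*t + 42955146185748*t^2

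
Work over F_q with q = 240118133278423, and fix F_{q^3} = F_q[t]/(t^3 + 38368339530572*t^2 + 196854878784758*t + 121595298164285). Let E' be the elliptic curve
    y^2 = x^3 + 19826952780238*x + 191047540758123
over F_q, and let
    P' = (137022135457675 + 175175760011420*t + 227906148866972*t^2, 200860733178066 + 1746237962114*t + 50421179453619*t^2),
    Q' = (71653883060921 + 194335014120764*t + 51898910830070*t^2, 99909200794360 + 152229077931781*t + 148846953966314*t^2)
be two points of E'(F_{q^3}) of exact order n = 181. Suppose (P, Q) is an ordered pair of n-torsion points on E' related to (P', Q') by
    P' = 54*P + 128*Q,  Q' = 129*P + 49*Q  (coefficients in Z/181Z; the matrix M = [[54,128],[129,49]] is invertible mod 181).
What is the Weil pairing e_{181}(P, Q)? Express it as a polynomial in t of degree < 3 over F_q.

The 181-Weil pairing on E[181] over F_{240118133278423} is alternating-bilinear: e_{181}(P',Q') = e_{181}(P,Q)^det(M).
det(M) mod 181 = 71; its inverse in (Z/181)^* is 51 (check: 71*51 mod 181 = 1).
Miller loop for e_{181} over F_{240118133278423^3}: bits of 181 = 10110101; 7 double steps + 4 add steps, l/v at each.
The quotient is 93617311979953 + 86055432260252*t + 178748702299546*t^2.
Finally e_{181}(P,Q) = 88176792889186 + 147930064657359*t + 96549750979011*t^2.

88176792889186 + 147930064657359*t + 96549750979011*t^2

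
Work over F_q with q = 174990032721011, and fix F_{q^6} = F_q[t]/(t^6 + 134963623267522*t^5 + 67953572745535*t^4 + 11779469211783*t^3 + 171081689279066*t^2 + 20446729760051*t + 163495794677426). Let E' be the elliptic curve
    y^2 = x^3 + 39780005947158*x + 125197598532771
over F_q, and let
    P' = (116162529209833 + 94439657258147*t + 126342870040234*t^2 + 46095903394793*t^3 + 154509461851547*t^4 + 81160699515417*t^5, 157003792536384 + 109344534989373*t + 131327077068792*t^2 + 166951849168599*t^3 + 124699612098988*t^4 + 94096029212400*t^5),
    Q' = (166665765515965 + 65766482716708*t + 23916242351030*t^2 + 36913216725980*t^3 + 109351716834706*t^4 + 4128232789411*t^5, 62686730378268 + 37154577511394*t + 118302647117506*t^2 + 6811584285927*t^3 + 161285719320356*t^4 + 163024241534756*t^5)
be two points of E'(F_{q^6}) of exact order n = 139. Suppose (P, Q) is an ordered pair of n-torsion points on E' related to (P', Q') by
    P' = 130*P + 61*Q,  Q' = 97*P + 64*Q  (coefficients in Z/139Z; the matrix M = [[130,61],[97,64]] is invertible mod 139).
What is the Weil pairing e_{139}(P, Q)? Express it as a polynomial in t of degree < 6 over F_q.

89690413158565 + 82414247109608*t + 138665383885110*t^2 + 54098119663189*t^3 + 57341355134323*t^4 + 10356974208929*t^5

e_{139} is bilinear + alternating on E[139], so e_{139}(130*P + 61*Q, 97*P + 64*Q) = e_{139}(P,Q)^(130*64-61*97).
det M = 130*64 - 61*97 = 2403 = 40 (mod 139); 40^{-1} = 73 (mod 139).
Build f_{139,P'} and f_{139,Q'} via the 8-bit ladder of 139=10001011_2; evaluate at shifted divisors; quotient in F_{174990032721011^6}.
Miller gives e_{139}(P',Q') = 52135195197866 + 116547479860349*t + 155731310565651*t^2 + 94572583920038*t^3 + 112827540395619*t^4 + 122244928036085*t^5 in F_{174990032721011^6}.
Thus e_{139}(P,Q) = 89690413158565 + 82414247109608*t + 138665383885110*t^2 + 54098119663189*t^3 + 57341355134323*t^4 + 10356974208929*t^5.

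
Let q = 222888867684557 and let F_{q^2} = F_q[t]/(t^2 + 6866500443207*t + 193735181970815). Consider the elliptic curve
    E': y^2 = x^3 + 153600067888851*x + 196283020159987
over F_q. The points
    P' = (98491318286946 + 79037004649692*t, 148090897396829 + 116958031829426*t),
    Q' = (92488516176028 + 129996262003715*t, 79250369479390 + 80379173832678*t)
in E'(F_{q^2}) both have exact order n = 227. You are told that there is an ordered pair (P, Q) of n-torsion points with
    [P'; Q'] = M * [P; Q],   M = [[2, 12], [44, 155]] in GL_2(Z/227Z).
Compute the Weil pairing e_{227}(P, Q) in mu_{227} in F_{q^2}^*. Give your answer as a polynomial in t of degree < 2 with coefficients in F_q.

190313291304247 + 36946532228812*t

e_{227}(aP+bQ,cP+dQ) = e_{227}(P,Q)^(ad-bc); with (a,b,c,d)=(2,12,44,155) this gives the det-227 law.
2*155 - 12*44 = -218; reduced mod 227: det = 9, inverse 101.
Run Miller on y^2=x^3+153600067888851*x+196283020159987 over F_{222888867684557}: ladder 11100011 (8 bits); e = f_P(D_Q)/f_Q(D_P).
Miller gives e_{227}(P',Q') = 157124899164022 + 129281110993612*t in F_{222888867684557^2}.
Thus e_{227}(P,Q) = 190313291304247 + 36946532228812*t.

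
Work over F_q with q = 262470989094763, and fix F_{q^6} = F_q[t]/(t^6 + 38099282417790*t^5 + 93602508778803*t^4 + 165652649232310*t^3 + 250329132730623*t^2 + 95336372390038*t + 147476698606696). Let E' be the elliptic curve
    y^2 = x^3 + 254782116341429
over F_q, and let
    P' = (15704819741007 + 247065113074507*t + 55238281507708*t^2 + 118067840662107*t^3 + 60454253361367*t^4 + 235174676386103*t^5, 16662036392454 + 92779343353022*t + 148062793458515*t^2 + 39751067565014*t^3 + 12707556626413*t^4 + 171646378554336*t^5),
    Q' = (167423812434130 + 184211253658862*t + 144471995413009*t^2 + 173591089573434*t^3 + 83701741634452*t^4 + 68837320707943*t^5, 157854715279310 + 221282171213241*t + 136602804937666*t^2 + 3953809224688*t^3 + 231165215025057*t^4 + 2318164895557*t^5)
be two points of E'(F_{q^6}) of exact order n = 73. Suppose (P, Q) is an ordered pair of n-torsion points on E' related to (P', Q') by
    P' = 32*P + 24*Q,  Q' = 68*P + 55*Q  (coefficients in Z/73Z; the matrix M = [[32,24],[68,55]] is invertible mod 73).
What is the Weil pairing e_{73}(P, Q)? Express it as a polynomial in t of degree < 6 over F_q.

18214010966338 + 148180945881080*t + 261774553520247*t^2 + 62264495492909*t^3 + 191661827179205*t^4 + 202711486855037*t^5

Under M = [[32,24],[68,55]] in GL_2(Z/73), e_{73}(P',Q') = e_{73}(P,Q)^(32*55-24*68 mod 73).
32*55 - 24*68 = 128; reduced mod 73: det = 55, inverse 4.
n = 73 = (1001001)_2 (7 bits, wt 3); accumulate f_{73,P'}(Q'+S)/f_{73,P'}(S) along the 6-step ladder.
Result: e(P',Q') = 150517299005498 + 218319555126382*t + 112409403512320*t^2 + 142207425767544*t^3 + 94109022774618*t^4 + 208839411039675*t^5.
Thus e_{73}(P,Q) = 18214010966338 + 148180945881080*t + 261774553520247*t^2 + 62264495492909*t^3 + 191661827179205*t^4 + 202711486855037*t^5.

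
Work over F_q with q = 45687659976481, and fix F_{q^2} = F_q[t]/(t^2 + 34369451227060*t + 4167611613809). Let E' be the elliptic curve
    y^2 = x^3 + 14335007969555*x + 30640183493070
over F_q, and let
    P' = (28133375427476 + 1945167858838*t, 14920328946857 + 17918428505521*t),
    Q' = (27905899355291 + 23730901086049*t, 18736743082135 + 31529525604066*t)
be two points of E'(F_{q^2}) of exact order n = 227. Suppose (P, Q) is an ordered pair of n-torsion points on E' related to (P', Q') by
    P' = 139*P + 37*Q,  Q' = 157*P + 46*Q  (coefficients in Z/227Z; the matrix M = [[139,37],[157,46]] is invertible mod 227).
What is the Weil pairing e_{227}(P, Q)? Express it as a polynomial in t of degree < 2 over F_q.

Under M = [[139,37],[157,46]] in GL_2(Z/227), e_{227}(P',Q') = e_{227}(P,Q)^(139*46-37*157 mod 227).
det(M) mod 227 = 131; its inverse in (Z/227)^* is 26 (check: 131*26 mod 227 = 1).
Run Miller on y^2=x^3+14335007969555*x+30640183493070 over F_{45687659976481}: ladder 11100011 (8 bits); e = f_P(D_Q)/f_Q(D_P).
The quotient is 3999594969601 + 36789852235152*t.
e_{227}(P,Q) = (3999594969601 + 36789852235152*t)^{26} = 20094255468181 + 16445449190093*t.

20094255468181 + 16445449190093*t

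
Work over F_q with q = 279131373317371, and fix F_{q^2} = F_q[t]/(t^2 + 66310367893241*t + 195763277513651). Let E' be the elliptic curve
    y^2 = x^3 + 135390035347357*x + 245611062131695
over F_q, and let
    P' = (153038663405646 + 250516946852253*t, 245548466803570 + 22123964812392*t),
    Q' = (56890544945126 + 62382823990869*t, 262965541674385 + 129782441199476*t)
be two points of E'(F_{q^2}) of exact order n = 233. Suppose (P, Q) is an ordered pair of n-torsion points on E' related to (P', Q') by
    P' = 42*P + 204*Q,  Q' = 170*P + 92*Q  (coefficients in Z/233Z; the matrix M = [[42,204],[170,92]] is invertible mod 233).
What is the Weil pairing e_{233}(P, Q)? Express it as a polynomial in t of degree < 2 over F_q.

Under M = [[42,204],[170,92]] in GL_2(Z/233), e_{233}(P',Q') = e_{233}(P,Q)^(42*92-204*170 mod 233).
Hence e(P,Q) = e(P',Q')^{66} where 66 = 173^{-1} mod 233.
Double-and-add over 11101001: 8-1 doublings, 5-1 additions; each step l_{T,T}/v_{2T} or l_{T,P'}/v at Q'+S for random S.
e_{233}(P',Q') = 5414326235954 + 35653719629168*t.
Raise to 66: e(P,Q) = 130175564706501 + 255276714874589*t in mu_{233}.

130175564706501 + 255276714874589*t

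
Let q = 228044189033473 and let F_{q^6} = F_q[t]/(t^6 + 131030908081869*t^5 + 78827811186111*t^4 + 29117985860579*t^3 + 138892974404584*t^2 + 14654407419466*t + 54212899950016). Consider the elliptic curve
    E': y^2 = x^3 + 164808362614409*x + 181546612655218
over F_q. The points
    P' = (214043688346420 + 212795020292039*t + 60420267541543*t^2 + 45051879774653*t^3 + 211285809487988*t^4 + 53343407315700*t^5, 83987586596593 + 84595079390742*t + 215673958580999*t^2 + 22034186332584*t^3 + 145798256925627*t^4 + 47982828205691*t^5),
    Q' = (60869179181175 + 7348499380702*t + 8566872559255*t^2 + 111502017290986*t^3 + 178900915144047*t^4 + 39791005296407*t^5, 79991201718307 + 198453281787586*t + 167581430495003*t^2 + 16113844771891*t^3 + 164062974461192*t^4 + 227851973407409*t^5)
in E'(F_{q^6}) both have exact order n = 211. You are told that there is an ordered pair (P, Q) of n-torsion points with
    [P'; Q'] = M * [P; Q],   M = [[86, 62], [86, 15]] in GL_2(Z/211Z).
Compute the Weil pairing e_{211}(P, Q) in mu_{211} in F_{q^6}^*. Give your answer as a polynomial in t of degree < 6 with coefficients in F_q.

Since e_{211}(P,P)=e_{211}(Q,Q)=1 and e_{211}(Q,P)=e_{211}(P,Q)^{-1}, expanding e_{211}(86*P + 62*Q,86*P + 15*Q) leaves e(P,Q)^det(M).
Inverting 178 mod 211: 179. Thus e_{211}(P,Q) = e(P',Q')^{179}.
n = 211 = (11010011)_2 (8 bits, wt 5); accumulate f_{211,P'}(Q'+S)/f_{211,P'}(S) along the 7-step ladder.
e_{211}(P',Q') = 118325620144911 + 170150116843679*t + 205598567222022*t^2 + 141024834660484*t^3 + 180213619394649*t^4 + 71857112530354*t^5.
(118325620144911 + 170150116843679*t + 205598567222022*t^2 + 141024834660484*t^3 + 180213619394649*t^4 + 71857112530354*t^5)^{179} mod (228044189033473,f) = 692186407071 + 167324012878269*t + 158455490654778*t^2 + 200398103551996*t^3 + 77287274569374*t^4 + 198631710557279*t^5.

692186407071 + 167324012878269*t + 158455490654778*t^2 + 200398103551996*t^3 + 77287274569374*t^4 + 198631710557279*t^5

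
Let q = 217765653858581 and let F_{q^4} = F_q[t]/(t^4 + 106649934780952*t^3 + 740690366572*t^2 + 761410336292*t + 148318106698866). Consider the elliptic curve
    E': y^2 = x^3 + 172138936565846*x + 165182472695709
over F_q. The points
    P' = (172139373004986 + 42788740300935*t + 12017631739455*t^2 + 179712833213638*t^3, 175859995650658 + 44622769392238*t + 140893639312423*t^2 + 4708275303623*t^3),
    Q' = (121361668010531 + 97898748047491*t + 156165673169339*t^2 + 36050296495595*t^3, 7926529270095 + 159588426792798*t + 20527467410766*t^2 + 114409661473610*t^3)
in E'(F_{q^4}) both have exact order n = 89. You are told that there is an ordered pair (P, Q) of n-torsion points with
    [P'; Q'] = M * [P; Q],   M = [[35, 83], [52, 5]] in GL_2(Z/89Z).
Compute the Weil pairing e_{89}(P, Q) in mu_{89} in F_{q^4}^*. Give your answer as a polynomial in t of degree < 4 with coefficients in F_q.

152977557924842 + 160580918130881*t + 77690250021233*t^2 + 44731519192520*t^3

e_{89} is bilinear + alternating on E[89], so e_{89}(35*P + 83*Q, 52*P + 5*Q) = e_{89}(P,Q)^(35*5-83*52).
35*5 - 83*52 = -4141; reduced mod 89: det = 42, inverse 53.
Build f_{89,P'} and f_{89,Q'} via the 7-bit ladder of 89=1011001_2; evaluate at shifted divisors; quotient in F_{217765653858581^4}.
Miller gives e_{89}(P',Q') = 73254526339804 + 24736695351245*t + 85051946649698*t^2 + 102539066538114*t^3 in F_{217765653858581^4}.
Finally e_{89}(P,Q) = 152977557924842 + 160580918130881*t + 77690250021233*t^2 + 44731519192520*t^3.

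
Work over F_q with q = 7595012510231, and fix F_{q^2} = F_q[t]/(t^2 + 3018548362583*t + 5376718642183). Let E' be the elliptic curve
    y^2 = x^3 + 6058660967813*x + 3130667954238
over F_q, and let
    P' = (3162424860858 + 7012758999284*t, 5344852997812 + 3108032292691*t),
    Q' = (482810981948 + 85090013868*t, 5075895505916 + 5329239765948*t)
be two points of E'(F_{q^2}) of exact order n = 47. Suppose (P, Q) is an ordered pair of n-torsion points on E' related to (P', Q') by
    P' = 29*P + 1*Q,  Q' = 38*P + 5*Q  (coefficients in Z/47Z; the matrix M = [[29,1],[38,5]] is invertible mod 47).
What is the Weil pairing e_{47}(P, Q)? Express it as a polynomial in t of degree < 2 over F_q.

2991764339274 + 215503732601*t

The 47-Weil pairing on E[47] over F_{7595012510231} is alternating-bilinear: e_{47}(P',Q') = e_{47}(P,Q)^det(M).
Hence e(P,Q) = e(P',Q')^{29} where 29 = 13^{-1} mod 47.
Miller loop for e_{47} over F_{7595012510231^2}: bits of 47 = 101111; 5 double steps + 4 add steps, l/v at each.
Miller gives e_{47}(P',Q') = 7478406859036 + 4835088265036*t in F_{7595012510231^2}.
(7478406859036 + 4835088265036*t)^{29} mod (7595012510231,f) = 2991764339274 + 215503732601*t.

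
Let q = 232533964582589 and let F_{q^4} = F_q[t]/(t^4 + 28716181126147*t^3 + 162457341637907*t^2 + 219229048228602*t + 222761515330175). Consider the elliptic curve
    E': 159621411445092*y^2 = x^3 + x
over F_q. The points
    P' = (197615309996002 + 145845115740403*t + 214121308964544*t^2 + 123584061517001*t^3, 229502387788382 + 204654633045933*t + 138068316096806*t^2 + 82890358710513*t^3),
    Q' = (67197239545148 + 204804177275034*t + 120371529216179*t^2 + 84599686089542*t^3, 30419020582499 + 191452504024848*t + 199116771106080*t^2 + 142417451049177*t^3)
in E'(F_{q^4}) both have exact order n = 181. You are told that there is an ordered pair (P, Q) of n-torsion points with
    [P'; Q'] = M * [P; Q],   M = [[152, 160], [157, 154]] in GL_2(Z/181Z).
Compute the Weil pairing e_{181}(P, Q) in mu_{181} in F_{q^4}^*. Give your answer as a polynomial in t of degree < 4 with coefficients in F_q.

e_{181} is bilinear + alternating on E[181], so e_{181}(152*P + 160*Q, 157*P + 154*Q) = e_{181}(P,Q)^(152*154-160*157).
So e_{181}(P,Q) = e_{181}(P',Q')^{157}, since 98*157 = 1 mod 181.
Set x_W=36621141312978*u, y_W=36621141312978*v; then E': y_W^2=x_W^3+205999581307085*x_W.
8-bit Miller (10110101) on E'/F_{232533964582589} with a'=205999581307085, b'=0: accumulate tangent/chord ratios at Q'+S and P'+S'.
The quotient is 177996801647784 + 105582115562532*t + 122468903942800*t^2 + 22745429183856*t^3.
Raise to 157: e(P,Q) = 123973174631574 + 180406294620939*t + 84900325613568*t^2 + 58353464121151*t^3 in mu_{181}.

123973174631574 + 180406294620939*t + 84900325613568*t^2 + 58353464121151*t^3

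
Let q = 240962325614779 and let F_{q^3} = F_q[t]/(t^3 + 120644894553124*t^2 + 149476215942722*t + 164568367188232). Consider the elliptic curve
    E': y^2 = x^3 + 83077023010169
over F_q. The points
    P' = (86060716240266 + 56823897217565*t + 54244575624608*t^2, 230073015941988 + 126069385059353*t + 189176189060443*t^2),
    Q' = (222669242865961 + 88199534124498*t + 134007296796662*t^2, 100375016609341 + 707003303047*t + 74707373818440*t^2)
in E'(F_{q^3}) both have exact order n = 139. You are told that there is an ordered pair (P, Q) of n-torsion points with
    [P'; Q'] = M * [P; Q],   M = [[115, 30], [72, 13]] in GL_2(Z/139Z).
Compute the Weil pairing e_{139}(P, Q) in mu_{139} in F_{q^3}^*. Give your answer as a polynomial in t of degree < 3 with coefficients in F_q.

182980379186474 + 85409283436319*t + 100783644633782*t^2

Alternating bilinearity on E[139] (values in mu_{139} in F_{240962325614779^3}) gives e(P',Q') = e(P,Q)^det(M).
115*13 - 30*72 = -665; reduced mod 139: det = 30, inverse 51.
n = 139 = (10001011)_2 (8 bits, wt 4); accumulate f_{139,P'}(Q'+S)/f_{139,P'}(S) along the 7-step ladder.
Result: e(P',Q') = 36774542377655 + 11453095300926*t + 172875412007558*t^2.
Thus e_{139}(P,Q) = 182980379186474 + 85409283436319*t + 100783644633782*t^2.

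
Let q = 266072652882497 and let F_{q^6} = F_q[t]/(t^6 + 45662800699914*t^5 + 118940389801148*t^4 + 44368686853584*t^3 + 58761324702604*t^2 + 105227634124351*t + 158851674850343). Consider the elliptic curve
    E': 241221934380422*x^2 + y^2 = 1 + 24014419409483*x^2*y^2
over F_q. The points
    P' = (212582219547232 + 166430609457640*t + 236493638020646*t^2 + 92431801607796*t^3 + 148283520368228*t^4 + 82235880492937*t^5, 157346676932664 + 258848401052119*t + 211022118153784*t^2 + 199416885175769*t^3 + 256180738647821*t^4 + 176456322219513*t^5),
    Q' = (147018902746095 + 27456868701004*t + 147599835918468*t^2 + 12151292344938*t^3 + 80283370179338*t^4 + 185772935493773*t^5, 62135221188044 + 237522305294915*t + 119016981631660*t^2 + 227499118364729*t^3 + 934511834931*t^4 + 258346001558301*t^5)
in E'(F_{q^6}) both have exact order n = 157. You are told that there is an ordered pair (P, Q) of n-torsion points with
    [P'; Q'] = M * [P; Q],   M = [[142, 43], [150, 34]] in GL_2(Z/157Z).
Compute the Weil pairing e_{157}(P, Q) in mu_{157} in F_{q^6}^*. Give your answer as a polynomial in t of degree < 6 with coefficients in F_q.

Under M = [[142,43],[150,34]] in GL_2(Z/157), e_{157}(P',Q') = e_{157}(P,Q)^(142*34-43*150 mod 157).
det(M) mod 157 = 105; its inverse in (Z/157)^* is 3 (check: 105*3 mod 157 = 1).
Map (x,y)_Ed via u=(1+y)/(1-y), v=(1+y)/((1-y)x) to Montgomery A=166610149304779,B=195375714182162; then to (a',b')=(27578300048295,0).
Miller loop for e_{157} over F_{266072652882497^6}: bits of 157 = 10011101; 7 double steps + 4 add steps, l/v at each.
e_{157}(P',Q') = 69404488261391 + 15809091842930*t + 234121814386823*t^2 + 92814809706611*t^3 + 116427125361365*t^4 + 145662326476461*t^5.
Hence e(P,Q) = 190701571893486 + 258649584793318*t + 257221455932499*t^2 + 213117101650255*t^3 + 162459021092742*t^4 + 263406896019904*t^5 in F_{266072652882497^6}^*.

190701571893486 + 258649584793318*t + 257221455932499*t^2 + 213117101650255*t^3 + 162459021092742*t^4 + 263406896019904*t^5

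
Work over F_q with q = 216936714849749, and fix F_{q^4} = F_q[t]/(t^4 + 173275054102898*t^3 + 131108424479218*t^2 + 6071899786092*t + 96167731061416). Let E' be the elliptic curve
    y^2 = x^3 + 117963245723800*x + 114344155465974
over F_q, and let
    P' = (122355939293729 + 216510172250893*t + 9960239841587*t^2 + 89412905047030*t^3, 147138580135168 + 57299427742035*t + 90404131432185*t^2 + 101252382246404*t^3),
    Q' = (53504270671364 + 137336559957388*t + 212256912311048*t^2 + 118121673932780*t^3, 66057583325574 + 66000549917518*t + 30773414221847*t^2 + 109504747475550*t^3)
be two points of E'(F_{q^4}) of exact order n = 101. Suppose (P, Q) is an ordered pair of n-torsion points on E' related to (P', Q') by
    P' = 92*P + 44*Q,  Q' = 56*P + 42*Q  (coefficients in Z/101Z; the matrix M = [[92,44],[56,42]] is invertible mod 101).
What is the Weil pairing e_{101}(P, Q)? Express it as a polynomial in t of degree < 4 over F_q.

16214452205950 + 35470145435910*t + 191201091169473*t^2 + 4321108130903*t^3

The 101-Weil pairing on E[101] over F_{216936714849749} is alternating-bilinear: e_{101}(P',Q') = e_{101}(P,Q)^det(M).
det M = 92*42 - 44*56 = 1400 = 87 (mod 101); 87^{-1} = 36 (mod 101).
7-bit Miller (1100101) on E'/F_{216936714849749} with a'=117963245723800, b'=114344155465974: accumulate tangent/chord ratios at Q'+S and P'+S'.
e_{101}(P',Q') = 84085311174214 + 63459513307846*t + 33924492867935*t^2 + 81245728639065*t^3.
Thus e_{101}(P,Q) = 16214452205950 + 35470145435910*t + 191201091169473*t^2 + 4321108130903*t^3.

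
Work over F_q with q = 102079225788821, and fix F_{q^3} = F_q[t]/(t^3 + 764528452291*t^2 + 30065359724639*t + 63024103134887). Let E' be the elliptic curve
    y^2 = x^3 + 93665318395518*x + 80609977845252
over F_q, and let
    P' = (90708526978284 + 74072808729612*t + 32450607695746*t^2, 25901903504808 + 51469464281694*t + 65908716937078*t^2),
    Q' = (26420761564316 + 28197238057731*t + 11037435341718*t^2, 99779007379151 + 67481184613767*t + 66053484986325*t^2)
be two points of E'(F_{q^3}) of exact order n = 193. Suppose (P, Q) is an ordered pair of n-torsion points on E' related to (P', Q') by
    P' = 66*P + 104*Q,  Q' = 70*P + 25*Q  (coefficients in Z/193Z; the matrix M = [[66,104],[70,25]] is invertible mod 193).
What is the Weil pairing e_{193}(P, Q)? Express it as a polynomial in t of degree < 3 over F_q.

Alternating bilinearity on E[193] (values in mu_{193} in F_{102079225788821^3}) gives e(P',Q') = e(P,Q)^det(M).
66*25 - 104*70 = -5630; reduced mod 193: det = 160, inverse 76.
n = 193 = (11000001)_2 (8 bits, wt 3); accumulate f_{193,P'}(Q'+S)/f_{193,P'}(S) along the 7-step ladder.
The quotient is 53391097363890 + 91855887022076*t + 17955927418078*t^2.
Finally e_{193}(P,Q) = 27453158827072 + 79050197673195*t + 10345067703964*t^2.

27453158827072 + 79050197673195*t + 10345067703964*t^2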